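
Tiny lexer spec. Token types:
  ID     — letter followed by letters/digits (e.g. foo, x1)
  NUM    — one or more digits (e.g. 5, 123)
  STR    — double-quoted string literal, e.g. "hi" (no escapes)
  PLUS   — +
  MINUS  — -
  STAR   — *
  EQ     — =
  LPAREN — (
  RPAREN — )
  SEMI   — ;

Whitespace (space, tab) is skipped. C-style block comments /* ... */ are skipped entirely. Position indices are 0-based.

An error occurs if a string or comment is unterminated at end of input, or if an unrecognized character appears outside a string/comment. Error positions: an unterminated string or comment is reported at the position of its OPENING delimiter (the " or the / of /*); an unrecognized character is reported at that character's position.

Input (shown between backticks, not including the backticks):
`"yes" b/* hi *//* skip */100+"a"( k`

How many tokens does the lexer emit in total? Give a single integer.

pos=0: enter STRING mode
pos=0: emit STR "yes" (now at pos=5)
pos=6: emit ID 'b' (now at pos=7)
pos=7: enter COMMENT mode (saw '/*')
exit COMMENT mode (now at pos=15)
pos=15: enter COMMENT mode (saw '/*')
exit COMMENT mode (now at pos=25)
pos=25: emit NUM '100' (now at pos=28)
pos=28: emit PLUS '+'
pos=29: enter STRING mode
pos=29: emit STR "a" (now at pos=32)
pos=32: emit LPAREN '('
pos=34: emit ID 'k' (now at pos=35)
DONE. 7 tokens: [STR, ID, NUM, PLUS, STR, LPAREN, ID]

Answer: 7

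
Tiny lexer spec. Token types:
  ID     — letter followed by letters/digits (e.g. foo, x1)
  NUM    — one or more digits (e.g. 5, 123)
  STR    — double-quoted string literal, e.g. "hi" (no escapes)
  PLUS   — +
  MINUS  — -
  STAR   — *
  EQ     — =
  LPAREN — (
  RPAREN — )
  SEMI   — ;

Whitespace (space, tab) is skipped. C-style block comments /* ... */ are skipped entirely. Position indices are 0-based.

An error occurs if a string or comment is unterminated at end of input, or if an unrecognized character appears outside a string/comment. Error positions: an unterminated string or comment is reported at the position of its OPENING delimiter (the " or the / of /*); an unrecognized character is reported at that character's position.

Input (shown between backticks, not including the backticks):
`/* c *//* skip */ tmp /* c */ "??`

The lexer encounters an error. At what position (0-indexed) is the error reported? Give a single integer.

pos=0: enter COMMENT mode (saw '/*')
exit COMMENT mode (now at pos=7)
pos=7: enter COMMENT mode (saw '/*')
exit COMMENT mode (now at pos=17)
pos=18: emit ID 'tmp' (now at pos=21)
pos=22: enter COMMENT mode (saw '/*')
exit COMMENT mode (now at pos=29)
pos=30: enter STRING mode
pos=30: ERROR — unterminated string

Answer: 30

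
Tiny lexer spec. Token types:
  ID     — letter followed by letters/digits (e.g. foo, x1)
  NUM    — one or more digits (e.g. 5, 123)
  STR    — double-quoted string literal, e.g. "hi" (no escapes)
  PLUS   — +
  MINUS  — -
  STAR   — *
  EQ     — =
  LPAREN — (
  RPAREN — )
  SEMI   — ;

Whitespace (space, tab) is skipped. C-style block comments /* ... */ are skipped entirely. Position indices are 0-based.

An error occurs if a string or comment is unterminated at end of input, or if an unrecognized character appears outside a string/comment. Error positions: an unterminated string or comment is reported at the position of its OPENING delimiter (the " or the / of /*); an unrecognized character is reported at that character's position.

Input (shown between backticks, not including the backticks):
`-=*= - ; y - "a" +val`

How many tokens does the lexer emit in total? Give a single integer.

Answer: 11

Derivation:
pos=0: emit MINUS '-'
pos=1: emit EQ '='
pos=2: emit STAR '*'
pos=3: emit EQ '='
pos=5: emit MINUS '-'
pos=7: emit SEMI ';'
pos=9: emit ID 'y' (now at pos=10)
pos=11: emit MINUS '-'
pos=13: enter STRING mode
pos=13: emit STR "a" (now at pos=16)
pos=17: emit PLUS '+'
pos=18: emit ID 'val' (now at pos=21)
DONE. 11 tokens: [MINUS, EQ, STAR, EQ, MINUS, SEMI, ID, MINUS, STR, PLUS, ID]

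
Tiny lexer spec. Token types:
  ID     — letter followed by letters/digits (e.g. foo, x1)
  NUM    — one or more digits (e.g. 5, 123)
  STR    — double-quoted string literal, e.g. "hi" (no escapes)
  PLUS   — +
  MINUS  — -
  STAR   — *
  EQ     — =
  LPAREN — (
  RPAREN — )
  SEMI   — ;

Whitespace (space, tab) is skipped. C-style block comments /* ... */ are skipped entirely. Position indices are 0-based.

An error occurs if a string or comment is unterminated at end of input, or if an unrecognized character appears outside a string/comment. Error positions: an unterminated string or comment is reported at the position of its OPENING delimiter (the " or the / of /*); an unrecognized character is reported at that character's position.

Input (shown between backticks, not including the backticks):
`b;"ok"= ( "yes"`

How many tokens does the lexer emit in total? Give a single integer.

pos=0: emit ID 'b' (now at pos=1)
pos=1: emit SEMI ';'
pos=2: enter STRING mode
pos=2: emit STR "ok" (now at pos=6)
pos=6: emit EQ '='
pos=8: emit LPAREN '('
pos=10: enter STRING mode
pos=10: emit STR "yes" (now at pos=15)
DONE. 6 tokens: [ID, SEMI, STR, EQ, LPAREN, STR]

Answer: 6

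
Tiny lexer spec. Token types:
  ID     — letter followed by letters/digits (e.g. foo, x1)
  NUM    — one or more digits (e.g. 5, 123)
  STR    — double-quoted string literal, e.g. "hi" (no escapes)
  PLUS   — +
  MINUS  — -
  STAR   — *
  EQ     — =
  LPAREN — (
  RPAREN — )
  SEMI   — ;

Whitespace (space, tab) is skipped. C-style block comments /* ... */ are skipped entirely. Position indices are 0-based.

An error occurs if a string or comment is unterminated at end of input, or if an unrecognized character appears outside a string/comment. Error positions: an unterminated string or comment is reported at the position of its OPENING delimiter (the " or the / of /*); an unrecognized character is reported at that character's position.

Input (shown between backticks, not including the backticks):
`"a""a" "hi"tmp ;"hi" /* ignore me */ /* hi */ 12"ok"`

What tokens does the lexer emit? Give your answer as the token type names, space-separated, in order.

pos=0: enter STRING mode
pos=0: emit STR "a" (now at pos=3)
pos=3: enter STRING mode
pos=3: emit STR "a" (now at pos=6)
pos=7: enter STRING mode
pos=7: emit STR "hi" (now at pos=11)
pos=11: emit ID 'tmp' (now at pos=14)
pos=15: emit SEMI ';'
pos=16: enter STRING mode
pos=16: emit STR "hi" (now at pos=20)
pos=21: enter COMMENT mode (saw '/*')
exit COMMENT mode (now at pos=36)
pos=37: enter COMMENT mode (saw '/*')
exit COMMENT mode (now at pos=45)
pos=46: emit NUM '12' (now at pos=48)
pos=48: enter STRING mode
pos=48: emit STR "ok" (now at pos=52)
DONE. 8 tokens: [STR, STR, STR, ID, SEMI, STR, NUM, STR]

Answer: STR STR STR ID SEMI STR NUM STR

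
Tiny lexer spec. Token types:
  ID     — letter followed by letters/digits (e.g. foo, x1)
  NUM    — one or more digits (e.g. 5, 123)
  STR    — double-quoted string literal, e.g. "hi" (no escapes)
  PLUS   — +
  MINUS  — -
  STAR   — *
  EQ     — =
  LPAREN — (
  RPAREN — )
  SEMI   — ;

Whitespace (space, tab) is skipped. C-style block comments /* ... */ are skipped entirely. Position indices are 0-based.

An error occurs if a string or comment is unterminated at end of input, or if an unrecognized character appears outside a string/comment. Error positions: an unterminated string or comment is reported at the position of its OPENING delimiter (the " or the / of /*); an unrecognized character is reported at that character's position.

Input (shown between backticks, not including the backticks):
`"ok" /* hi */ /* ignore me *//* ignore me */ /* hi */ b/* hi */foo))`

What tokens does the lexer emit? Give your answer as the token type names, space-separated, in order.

pos=0: enter STRING mode
pos=0: emit STR "ok" (now at pos=4)
pos=5: enter COMMENT mode (saw '/*')
exit COMMENT mode (now at pos=13)
pos=14: enter COMMENT mode (saw '/*')
exit COMMENT mode (now at pos=29)
pos=29: enter COMMENT mode (saw '/*')
exit COMMENT mode (now at pos=44)
pos=45: enter COMMENT mode (saw '/*')
exit COMMENT mode (now at pos=53)
pos=54: emit ID 'b' (now at pos=55)
pos=55: enter COMMENT mode (saw '/*')
exit COMMENT mode (now at pos=63)
pos=63: emit ID 'foo' (now at pos=66)
pos=66: emit RPAREN ')'
pos=67: emit RPAREN ')'
DONE. 5 tokens: [STR, ID, ID, RPAREN, RPAREN]

Answer: STR ID ID RPAREN RPAREN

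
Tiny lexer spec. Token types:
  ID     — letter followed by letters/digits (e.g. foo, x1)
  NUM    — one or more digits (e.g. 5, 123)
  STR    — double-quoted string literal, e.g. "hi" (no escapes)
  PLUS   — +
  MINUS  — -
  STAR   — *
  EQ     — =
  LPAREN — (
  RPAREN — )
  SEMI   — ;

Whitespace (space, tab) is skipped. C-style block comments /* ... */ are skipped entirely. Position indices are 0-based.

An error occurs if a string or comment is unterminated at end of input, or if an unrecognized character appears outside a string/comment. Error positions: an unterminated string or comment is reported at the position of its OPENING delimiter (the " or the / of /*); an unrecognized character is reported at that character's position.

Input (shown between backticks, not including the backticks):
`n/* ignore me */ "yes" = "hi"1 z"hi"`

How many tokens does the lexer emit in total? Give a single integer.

Answer: 7

Derivation:
pos=0: emit ID 'n' (now at pos=1)
pos=1: enter COMMENT mode (saw '/*')
exit COMMENT mode (now at pos=16)
pos=17: enter STRING mode
pos=17: emit STR "yes" (now at pos=22)
pos=23: emit EQ '='
pos=25: enter STRING mode
pos=25: emit STR "hi" (now at pos=29)
pos=29: emit NUM '1' (now at pos=30)
pos=31: emit ID 'z' (now at pos=32)
pos=32: enter STRING mode
pos=32: emit STR "hi" (now at pos=36)
DONE. 7 tokens: [ID, STR, EQ, STR, NUM, ID, STR]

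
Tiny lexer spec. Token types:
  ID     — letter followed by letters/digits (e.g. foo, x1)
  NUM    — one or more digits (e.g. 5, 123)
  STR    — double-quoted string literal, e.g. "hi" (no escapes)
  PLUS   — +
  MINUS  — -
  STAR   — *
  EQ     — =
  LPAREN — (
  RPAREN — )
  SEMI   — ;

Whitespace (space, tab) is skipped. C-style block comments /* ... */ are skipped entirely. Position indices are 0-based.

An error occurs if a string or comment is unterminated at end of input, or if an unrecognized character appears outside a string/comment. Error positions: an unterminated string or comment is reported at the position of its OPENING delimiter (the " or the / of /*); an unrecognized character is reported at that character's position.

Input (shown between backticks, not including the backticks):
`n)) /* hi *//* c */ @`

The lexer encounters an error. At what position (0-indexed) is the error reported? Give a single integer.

pos=0: emit ID 'n' (now at pos=1)
pos=1: emit RPAREN ')'
pos=2: emit RPAREN ')'
pos=4: enter COMMENT mode (saw '/*')
exit COMMENT mode (now at pos=12)
pos=12: enter COMMENT mode (saw '/*')
exit COMMENT mode (now at pos=19)
pos=20: ERROR — unrecognized char '@'

Answer: 20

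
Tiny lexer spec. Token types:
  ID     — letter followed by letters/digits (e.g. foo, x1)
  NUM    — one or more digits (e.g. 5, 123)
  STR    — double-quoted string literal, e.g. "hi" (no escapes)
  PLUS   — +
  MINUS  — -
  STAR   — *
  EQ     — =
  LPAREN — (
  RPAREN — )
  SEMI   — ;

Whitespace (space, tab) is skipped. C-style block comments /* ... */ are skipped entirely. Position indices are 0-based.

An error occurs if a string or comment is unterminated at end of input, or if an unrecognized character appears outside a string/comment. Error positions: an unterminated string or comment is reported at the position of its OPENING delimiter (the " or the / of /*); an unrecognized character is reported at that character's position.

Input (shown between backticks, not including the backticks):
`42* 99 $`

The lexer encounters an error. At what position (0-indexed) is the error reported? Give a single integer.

pos=0: emit NUM '42' (now at pos=2)
pos=2: emit STAR '*'
pos=4: emit NUM '99' (now at pos=6)
pos=7: ERROR — unrecognized char '$'

Answer: 7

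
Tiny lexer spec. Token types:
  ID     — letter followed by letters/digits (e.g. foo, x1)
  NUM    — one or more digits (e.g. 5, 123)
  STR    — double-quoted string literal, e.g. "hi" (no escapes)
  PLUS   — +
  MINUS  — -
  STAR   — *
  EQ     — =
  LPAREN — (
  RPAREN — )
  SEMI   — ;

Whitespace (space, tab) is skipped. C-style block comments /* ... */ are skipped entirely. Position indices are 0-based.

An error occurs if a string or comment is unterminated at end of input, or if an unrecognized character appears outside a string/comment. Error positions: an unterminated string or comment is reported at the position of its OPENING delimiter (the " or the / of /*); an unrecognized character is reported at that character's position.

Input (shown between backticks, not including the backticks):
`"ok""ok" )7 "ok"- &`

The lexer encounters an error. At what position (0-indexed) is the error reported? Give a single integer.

Answer: 18

Derivation:
pos=0: enter STRING mode
pos=0: emit STR "ok" (now at pos=4)
pos=4: enter STRING mode
pos=4: emit STR "ok" (now at pos=8)
pos=9: emit RPAREN ')'
pos=10: emit NUM '7' (now at pos=11)
pos=12: enter STRING mode
pos=12: emit STR "ok" (now at pos=16)
pos=16: emit MINUS '-'
pos=18: ERROR — unrecognized char '&'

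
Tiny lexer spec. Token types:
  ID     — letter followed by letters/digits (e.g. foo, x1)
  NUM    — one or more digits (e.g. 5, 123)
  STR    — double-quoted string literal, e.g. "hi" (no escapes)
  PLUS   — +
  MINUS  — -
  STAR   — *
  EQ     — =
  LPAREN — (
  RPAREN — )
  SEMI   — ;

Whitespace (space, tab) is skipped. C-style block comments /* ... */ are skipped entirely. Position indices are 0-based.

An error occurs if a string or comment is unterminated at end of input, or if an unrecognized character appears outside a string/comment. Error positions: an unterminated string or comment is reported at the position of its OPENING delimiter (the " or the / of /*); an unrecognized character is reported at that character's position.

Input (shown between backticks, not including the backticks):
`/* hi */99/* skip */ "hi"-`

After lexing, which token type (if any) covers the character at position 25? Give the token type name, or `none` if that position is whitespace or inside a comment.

pos=0: enter COMMENT mode (saw '/*')
exit COMMENT mode (now at pos=8)
pos=8: emit NUM '99' (now at pos=10)
pos=10: enter COMMENT mode (saw '/*')
exit COMMENT mode (now at pos=20)
pos=21: enter STRING mode
pos=21: emit STR "hi" (now at pos=25)
pos=25: emit MINUS '-'
DONE. 3 tokens: [NUM, STR, MINUS]
Position 25: char is '-' -> MINUS

Answer: MINUS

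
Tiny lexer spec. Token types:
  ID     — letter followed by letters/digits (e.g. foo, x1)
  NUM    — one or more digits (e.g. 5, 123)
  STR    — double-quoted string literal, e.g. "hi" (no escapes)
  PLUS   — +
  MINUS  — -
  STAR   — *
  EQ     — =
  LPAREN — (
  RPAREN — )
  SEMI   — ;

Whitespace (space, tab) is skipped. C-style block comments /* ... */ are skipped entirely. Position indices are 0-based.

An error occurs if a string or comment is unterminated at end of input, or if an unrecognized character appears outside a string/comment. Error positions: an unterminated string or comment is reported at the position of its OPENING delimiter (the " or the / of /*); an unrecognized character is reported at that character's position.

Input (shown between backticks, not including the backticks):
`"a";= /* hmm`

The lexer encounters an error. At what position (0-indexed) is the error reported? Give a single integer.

Answer: 6

Derivation:
pos=0: enter STRING mode
pos=0: emit STR "a" (now at pos=3)
pos=3: emit SEMI ';'
pos=4: emit EQ '='
pos=6: enter COMMENT mode (saw '/*')
pos=6: ERROR — unterminated comment (reached EOF)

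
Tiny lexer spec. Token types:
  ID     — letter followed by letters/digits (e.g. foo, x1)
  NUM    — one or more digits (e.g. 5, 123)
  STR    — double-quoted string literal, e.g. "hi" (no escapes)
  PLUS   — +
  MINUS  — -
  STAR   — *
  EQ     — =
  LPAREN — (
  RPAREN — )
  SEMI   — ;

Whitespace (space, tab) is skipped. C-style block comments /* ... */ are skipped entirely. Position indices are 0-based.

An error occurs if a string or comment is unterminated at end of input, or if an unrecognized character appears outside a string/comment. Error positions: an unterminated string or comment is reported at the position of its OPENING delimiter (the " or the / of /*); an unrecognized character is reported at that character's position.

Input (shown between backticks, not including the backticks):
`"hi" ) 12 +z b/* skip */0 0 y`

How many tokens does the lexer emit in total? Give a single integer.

Answer: 9

Derivation:
pos=0: enter STRING mode
pos=0: emit STR "hi" (now at pos=4)
pos=5: emit RPAREN ')'
pos=7: emit NUM '12' (now at pos=9)
pos=10: emit PLUS '+'
pos=11: emit ID 'z' (now at pos=12)
pos=13: emit ID 'b' (now at pos=14)
pos=14: enter COMMENT mode (saw '/*')
exit COMMENT mode (now at pos=24)
pos=24: emit NUM '0' (now at pos=25)
pos=26: emit NUM '0' (now at pos=27)
pos=28: emit ID 'y' (now at pos=29)
DONE. 9 tokens: [STR, RPAREN, NUM, PLUS, ID, ID, NUM, NUM, ID]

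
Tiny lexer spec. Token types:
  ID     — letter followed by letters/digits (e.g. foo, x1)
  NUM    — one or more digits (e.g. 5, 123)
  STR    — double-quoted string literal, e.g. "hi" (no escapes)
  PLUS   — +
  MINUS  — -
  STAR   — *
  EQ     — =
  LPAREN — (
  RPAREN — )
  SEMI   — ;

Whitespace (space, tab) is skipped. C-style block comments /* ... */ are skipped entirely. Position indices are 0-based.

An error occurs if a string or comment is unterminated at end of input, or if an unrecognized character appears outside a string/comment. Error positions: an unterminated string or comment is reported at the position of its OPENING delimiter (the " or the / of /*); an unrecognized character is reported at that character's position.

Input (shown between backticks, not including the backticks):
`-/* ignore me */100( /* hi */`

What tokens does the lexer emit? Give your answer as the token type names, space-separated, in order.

pos=0: emit MINUS '-'
pos=1: enter COMMENT mode (saw '/*')
exit COMMENT mode (now at pos=16)
pos=16: emit NUM '100' (now at pos=19)
pos=19: emit LPAREN '('
pos=21: enter COMMENT mode (saw '/*')
exit COMMENT mode (now at pos=29)
DONE. 3 tokens: [MINUS, NUM, LPAREN]

Answer: MINUS NUM LPAREN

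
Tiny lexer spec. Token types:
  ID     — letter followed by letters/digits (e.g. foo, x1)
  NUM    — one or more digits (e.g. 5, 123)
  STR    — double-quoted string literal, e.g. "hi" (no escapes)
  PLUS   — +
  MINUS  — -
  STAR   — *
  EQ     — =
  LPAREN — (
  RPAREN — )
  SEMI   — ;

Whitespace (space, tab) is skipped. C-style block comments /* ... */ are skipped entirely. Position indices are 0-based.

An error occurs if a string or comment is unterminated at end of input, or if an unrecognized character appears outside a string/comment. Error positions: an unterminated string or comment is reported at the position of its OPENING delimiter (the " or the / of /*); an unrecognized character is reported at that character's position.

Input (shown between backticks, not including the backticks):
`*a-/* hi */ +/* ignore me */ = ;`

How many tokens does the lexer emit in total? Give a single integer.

Answer: 6

Derivation:
pos=0: emit STAR '*'
pos=1: emit ID 'a' (now at pos=2)
pos=2: emit MINUS '-'
pos=3: enter COMMENT mode (saw '/*')
exit COMMENT mode (now at pos=11)
pos=12: emit PLUS '+'
pos=13: enter COMMENT mode (saw '/*')
exit COMMENT mode (now at pos=28)
pos=29: emit EQ '='
pos=31: emit SEMI ';'
DONE. 6 tokens: [STAR, ID, MINUS, PLUS, EQ, SEMI]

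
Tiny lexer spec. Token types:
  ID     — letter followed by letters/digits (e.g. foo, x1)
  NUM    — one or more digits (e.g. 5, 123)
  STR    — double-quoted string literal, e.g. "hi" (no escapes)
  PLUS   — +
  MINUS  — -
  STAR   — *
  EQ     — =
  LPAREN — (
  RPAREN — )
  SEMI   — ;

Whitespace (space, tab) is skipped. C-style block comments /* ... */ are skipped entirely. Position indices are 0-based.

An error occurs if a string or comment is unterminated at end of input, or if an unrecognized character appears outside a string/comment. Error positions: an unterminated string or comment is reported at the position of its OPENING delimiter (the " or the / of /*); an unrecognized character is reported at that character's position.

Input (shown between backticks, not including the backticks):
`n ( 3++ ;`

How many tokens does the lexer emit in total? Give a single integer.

pos=0: emit ID 'n' (now at pos=1)
pos=2: emit LPAREN '('
pos=4: emit NUM '3' (now at pos=5)
pos=5: emit PLUS '+'
pos=6: emit PLUS '+'
pos=8: emit SEMI ';'
DONE. 6 tokens: [ID, LPAREN, NUM, PLUS, PLUS, SEMI]

Answer: 6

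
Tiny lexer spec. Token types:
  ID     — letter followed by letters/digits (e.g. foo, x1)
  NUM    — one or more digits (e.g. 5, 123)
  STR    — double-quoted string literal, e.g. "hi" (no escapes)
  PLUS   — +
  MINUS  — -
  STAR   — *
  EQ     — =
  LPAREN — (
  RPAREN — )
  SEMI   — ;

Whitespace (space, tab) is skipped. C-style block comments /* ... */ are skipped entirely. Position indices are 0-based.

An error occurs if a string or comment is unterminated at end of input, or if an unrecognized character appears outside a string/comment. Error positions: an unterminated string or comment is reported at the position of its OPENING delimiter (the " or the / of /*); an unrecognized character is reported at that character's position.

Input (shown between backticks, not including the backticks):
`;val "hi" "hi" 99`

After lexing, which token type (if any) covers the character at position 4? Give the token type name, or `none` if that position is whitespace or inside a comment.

Answer: none

Derivation:
pos=0: emit SEMI ';'
pos=1: emit ID 'val' (now at pos=4)
pos=5: enter STRING mode
pos=5: emit STR "hi" (now at pos=9)
pos=10: enter STRING mode
pos=10: emit STR "hi" (now at pos=14)
pos=15: emit NUM '99' (now at pos=17)
DONE. 5 tokens: [SEMI, ID, STR, STR, NUM]
Position 4: char is ' ' -> none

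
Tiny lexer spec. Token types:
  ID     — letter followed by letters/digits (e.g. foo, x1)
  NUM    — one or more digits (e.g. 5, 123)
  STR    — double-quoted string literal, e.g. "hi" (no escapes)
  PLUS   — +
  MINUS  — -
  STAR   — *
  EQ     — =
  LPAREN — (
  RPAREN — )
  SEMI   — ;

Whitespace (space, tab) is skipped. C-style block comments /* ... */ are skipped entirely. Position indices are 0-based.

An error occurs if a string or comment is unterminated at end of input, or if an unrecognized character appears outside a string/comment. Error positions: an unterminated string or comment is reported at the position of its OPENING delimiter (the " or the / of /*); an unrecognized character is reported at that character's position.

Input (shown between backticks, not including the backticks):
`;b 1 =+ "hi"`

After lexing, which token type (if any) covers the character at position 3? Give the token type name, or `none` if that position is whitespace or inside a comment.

pos=0: emit SEMI ';'
pos=1: emit ID 'b' (now at pos=2)
pos=3: emit NUM '1' (now at pos=4)
pos=5: emit EQ '='
pos=6: emit PLUS '+'
pos=8: enter STRING mode
pos=8: emit STR "hi" (now at pos=12)
DONE. 6 tokens: [SEMI, ID, NUM, EQ, PLUS, STR]
Position 3: char is '1' -> NUM

Answer: NUM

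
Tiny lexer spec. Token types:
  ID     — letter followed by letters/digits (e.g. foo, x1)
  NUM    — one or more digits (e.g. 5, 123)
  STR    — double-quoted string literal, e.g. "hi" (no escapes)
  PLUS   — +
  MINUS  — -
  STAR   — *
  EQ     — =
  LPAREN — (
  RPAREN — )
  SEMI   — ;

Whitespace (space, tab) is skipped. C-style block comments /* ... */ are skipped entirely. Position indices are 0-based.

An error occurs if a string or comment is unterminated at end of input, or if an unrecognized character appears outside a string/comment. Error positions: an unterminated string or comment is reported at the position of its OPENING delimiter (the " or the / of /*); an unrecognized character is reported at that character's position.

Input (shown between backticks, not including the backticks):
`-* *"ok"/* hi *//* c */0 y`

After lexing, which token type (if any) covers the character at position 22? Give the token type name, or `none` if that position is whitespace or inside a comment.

pos=0: emit MINUS '-'
pos=1: emit STAR '*'
pos=3: emit STAR '*'
pos=4: enter STRING mode
pos=4: emit STR "ok" (now at pos=8)
pos=8: enter COMMENT mode (saw '/*')
exit COMMENT mode (now at pos=16)
pos=16: enter COMMENT mode (saw '/*')
exit COMMENT mode (now at pos=23)
pos=23: emit NUM '0' (now at pos=24)
pos=25: emit ID 'y' (now at pos=26)
DONE. 6 tokens: [MINUS, STAR, STAR, STR, NUM, ID]
Position 22: char is '/' -> none

Answer: none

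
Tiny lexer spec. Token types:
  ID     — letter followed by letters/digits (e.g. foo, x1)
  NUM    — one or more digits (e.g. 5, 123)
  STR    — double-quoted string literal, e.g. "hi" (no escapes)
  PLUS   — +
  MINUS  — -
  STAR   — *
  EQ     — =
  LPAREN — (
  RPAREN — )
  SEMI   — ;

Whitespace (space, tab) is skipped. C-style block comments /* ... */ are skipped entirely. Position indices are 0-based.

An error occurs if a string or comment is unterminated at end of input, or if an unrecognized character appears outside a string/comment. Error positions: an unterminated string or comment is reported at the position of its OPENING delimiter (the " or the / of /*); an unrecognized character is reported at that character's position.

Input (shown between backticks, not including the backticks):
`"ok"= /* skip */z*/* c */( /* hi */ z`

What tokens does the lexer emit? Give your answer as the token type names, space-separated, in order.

Answer: STR EQ ID STAR LPAREN ID

Derivation:
pos=0: enter STRING mode
pos=0: emit STR "ok" (now at pos=4)
pos=4: emit EQ '='
pos=6: enter COMMENT mode (saw '/*')
exit COMMENT mode (now at pos=16)
pos=16: emit ID 'z' (now at pos=17)
pos=17: emit STAR '*'
pos=18: enter COMMENT mode (saw '/*')
exit COMMENT mode (now at pos=25)
pos=25: emit LPAREN '('
pos=27: enter COMMENT mode (saw '/*')
exit COMMENT mode (now at pos=35)
pos=36: emit ID 'z' (now at pos=37)
DONE. 6 tokens: [STR, EQ, ID, STAR, LPAREN, ID]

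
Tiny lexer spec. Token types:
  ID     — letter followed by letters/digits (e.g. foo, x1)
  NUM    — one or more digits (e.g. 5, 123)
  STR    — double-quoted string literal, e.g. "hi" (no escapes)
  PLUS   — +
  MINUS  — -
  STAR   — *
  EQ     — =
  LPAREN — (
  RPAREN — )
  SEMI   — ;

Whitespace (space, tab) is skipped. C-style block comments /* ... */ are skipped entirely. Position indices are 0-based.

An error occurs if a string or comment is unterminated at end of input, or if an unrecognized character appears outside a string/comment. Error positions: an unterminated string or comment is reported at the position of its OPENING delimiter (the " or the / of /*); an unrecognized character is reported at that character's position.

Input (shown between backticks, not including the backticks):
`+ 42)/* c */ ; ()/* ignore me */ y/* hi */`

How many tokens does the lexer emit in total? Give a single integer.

Answer: 7

Derivation:
pos=0: emit PLUS '+'
pos=2: emit NUM '42' (now at pos=4)
pos=4: emit RPAREN ')'
pos=5: enter COMMENT mode (saw '/*')
exit COMMENT mode (now at pos=12)
pos=13: emit SEMI ';'
pos=15: emit LPAREN '('
pos=16: emit RPAREN ')'
pos=17: enter COMMENT mode (saw '/*')
exit COMMENT mode (now at pos=32)
pos=33: emit ID 'y' (now at pos=34)
pos=34: enter COMMENT mode (saw '/*')
exit COMMENT mode (now at pos=42)
DONE. 7 tokens: [PLUS, NUM, RPAREN, SEMI, LPAREN, RPAREN, ID]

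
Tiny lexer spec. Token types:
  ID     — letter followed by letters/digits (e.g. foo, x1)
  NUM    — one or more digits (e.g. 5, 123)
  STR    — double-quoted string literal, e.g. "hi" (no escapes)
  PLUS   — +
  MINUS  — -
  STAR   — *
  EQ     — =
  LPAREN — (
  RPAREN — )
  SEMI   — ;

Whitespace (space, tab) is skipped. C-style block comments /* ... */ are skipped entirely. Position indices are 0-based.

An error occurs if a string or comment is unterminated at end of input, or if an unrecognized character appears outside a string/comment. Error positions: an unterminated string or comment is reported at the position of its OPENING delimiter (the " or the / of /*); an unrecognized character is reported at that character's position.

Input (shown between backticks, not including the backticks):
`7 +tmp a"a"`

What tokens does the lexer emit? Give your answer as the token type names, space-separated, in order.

Answer: NUM PLUS ID ID STR

Derivation:
pos=0: emit NUM '7' (now at pos=1)
pos=2: emit PLUS '+'
pos=3: emit ID 'tmp' (now at pos=6)
pos=7: emit ID 'a' (now at pos=8)
pos=8: enter STRING mode
pos=8: emit STR "a" (now at pos=11)
DONE. 5 tokens: [NUM, PLUS, ID, ID, STR]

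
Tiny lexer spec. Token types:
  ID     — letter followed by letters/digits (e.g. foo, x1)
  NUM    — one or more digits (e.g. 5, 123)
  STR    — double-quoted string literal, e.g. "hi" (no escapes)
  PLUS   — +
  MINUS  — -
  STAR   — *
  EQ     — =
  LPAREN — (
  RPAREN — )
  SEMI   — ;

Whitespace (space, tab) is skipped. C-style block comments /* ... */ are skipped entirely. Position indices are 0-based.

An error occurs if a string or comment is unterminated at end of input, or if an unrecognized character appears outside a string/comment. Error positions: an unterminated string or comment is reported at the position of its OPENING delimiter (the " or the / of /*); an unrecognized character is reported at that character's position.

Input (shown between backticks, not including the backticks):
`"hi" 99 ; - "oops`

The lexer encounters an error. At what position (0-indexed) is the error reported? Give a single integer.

Answer: 12

Derivation:
pos=0: enter STRING mode
pos=0: emit STR "hi" (now at pos=4)
pos=5: emit NUM '99' (now at pos=7)
pos=8: emit SEMI ';'
pos=10: emit MINUS '-'
pos=12: enter STRING mode
pos=12: ERROR — unterminated string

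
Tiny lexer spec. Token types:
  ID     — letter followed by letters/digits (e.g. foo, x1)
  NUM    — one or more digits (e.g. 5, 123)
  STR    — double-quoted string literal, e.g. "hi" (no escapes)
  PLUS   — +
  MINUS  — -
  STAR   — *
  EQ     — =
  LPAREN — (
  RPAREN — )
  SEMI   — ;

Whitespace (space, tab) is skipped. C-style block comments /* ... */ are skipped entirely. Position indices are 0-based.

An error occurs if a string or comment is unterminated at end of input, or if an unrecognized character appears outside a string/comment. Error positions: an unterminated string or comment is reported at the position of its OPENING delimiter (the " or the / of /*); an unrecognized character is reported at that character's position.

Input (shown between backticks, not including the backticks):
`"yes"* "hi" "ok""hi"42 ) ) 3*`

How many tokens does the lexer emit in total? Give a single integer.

Answer: 10

Derivation:
pos=0: enter STRING mode
pos=0: emit STR "yes" (now at pos=5)
pos=5: emit STAR '*'
pos=7: enter STRING mode
pos=7: emit STR "hi" (now at pos=11)
pos=12: enter STRING mode
pos=12: emit STR "ok" (now at pos=16)
pos=16: enter STRING mode
pos=16: emit STR "hi" (now at pos=20)
pos=20: emit NUM '42' (now at pos=22)
pos=23: emit RPAREN ')'
pos=25: emit RPAREN ')'
pos=27: emit NUM '3' (now at pos=28)
pos=28: emit STAR '*'
DONE. 10 tokens: [STR, STAR, STR, STR, STR, NUM, RPAREN, RPAREN, NUM, STAR]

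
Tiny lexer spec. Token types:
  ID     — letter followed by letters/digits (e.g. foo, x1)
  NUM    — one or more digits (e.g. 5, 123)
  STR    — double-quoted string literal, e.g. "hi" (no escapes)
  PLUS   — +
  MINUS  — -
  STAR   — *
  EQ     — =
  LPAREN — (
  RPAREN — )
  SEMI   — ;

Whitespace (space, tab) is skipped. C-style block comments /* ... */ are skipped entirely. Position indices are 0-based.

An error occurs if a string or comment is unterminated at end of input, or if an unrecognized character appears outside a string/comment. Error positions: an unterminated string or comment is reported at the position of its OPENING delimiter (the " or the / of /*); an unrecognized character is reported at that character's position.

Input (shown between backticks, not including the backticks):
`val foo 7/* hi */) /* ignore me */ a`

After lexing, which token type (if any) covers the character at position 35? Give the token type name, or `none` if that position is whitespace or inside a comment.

pos=0: emit ID 'val' (now at pos=3)
pos=4: emit ID 'foo' (now at pos=7)
pos=8: emit NUM '7' (now at pos=9)
pos=9: enter COMMENT mode (saw '/*')
exit COMMENT mode (now at pos=17)
pos=17: emit RPAREN ')'
pos=19: enter COMMENT mode (saw '/*')
exit COMMENT mode (now at pos=34)
pos=35: emit ID 'a' (now at pos=36)
DONE. 5 tokens: [ID, ID, NUM, RPAREN, ID]
Position 35: char is 'a' -> ID

Answer: ID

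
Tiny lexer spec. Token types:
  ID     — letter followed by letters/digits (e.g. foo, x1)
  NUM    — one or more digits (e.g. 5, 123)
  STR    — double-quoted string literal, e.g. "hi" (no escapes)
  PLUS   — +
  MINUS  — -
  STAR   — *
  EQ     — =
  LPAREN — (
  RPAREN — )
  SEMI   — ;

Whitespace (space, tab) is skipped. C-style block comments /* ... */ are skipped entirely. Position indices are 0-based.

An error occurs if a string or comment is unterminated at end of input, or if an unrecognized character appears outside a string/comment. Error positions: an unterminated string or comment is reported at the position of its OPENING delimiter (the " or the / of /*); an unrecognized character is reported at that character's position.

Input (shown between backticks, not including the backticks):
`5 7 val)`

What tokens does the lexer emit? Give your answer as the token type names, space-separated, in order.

pos=0: emit NUM '5' (now at pos=1)
pos=2: emit NUM '7' (now at pos=3)
pos=4: emit ID 'val' (now at pos=7)
pos=7: emit RPAREN ')'
DONE. 4 tokens: [NUM, NUM, ID, RPAREN]

Answer: NUM NUM ID RPAREN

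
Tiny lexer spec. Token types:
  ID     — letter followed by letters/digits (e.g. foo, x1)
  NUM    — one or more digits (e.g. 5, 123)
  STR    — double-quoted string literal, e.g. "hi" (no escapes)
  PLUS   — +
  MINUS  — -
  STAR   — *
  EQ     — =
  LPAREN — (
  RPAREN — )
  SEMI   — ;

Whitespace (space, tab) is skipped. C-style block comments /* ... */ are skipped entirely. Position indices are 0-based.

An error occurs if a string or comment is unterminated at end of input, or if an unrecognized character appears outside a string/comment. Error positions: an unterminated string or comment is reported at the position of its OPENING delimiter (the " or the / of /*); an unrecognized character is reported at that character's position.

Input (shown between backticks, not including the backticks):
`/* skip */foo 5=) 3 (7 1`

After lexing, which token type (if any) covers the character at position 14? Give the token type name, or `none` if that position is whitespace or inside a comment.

pos=0: enter COMMENT mode (saw '/*')
exit COMMENT mode (now at pos=10)
pos=10: emit ID 'foo' (now at pos=13)
pos=14: emit NUM '5' (now at pos=15)
pos=15: emit EQ '='
pos=16: emit RPAREN ')'
pos=18: emit NUM '3' (now at pos=19)
pos=20: emit LPAREN '('
pos=21: emit NUM '7' (now at pos=22)
pos=23: emit NUM '1' (now at pos=24)
DONE. 8 tokens: [ID, NUM, EQ, RPAREN, NUM, LPAREN, NUM, NUM]
Position 14: char is '5' -> NUM

Answer: NUM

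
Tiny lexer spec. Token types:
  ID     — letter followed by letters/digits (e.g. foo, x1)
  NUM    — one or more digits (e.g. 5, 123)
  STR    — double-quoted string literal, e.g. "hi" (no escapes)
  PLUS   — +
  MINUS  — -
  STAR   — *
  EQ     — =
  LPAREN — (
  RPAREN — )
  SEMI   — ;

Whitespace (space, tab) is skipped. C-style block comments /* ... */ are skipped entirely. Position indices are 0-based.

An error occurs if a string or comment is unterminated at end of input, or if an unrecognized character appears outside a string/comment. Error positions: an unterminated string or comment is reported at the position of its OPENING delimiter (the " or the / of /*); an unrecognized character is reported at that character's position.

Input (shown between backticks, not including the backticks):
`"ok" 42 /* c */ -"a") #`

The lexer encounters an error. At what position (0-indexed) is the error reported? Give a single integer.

Answer: 22

Derivation:
pos=0: enter STRING mode
pos=0: emit STR "ok" (now at pos=4)
pos=5: emit NUM '42' (now at pos=7)
pos=8: enter COMMENT mode (saw '/*')
exit COMMENT mode (now at pos=15)
pos=16: emit MINUS '-'
pos=17: enter STRING mode
pos=17: emit STR "a" (now at pos=20)
pos=20: emit RPAREN ')'
pos=22: ERROR — unrecognized char '#'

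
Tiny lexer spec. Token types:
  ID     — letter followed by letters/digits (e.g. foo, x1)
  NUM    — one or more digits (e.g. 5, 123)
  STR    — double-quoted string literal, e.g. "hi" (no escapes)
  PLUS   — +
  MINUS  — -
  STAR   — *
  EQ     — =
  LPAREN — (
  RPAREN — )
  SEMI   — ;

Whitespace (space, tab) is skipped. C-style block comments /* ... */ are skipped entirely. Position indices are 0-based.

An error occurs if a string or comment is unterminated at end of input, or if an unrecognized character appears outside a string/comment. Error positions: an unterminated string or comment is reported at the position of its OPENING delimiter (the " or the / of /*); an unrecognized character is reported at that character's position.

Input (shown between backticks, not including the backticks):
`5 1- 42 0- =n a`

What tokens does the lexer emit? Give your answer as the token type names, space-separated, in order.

pos=0: emit NUM '5' (now at pos=1)
pos=2: emit NUM '1' (now at pos=3)
pos=3: emit MINUS '-'
pos=5: emit NUM '42' (now at pos=7)
pos=8: emit NUM '0' (now at pos=9)
pos=9: emit MINUS '-'
pos=11: emit EQ '='
pos=12: emit ID 'n' (now at pos=13)
pos=14: emit ID 'a' (now at pos=15)
DONE. 9 tokens: [NUM, NUM, MINUS, NUM, NUM, MINUS, EQ, ID, ID]

Answer: NUM NUM MINUS NUM NUM MINUS EQ ID ID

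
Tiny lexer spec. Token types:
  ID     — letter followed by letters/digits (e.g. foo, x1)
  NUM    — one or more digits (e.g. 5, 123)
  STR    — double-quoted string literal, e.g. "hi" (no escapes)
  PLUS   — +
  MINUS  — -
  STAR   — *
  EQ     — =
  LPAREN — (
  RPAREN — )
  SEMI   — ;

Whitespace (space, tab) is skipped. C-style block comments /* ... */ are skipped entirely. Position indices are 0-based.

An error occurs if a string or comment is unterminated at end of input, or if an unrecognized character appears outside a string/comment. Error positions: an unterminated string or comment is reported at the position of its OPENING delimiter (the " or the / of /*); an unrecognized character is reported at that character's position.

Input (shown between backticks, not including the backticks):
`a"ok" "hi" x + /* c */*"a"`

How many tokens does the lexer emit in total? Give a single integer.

pos=0: emit ID 'a' (now at pos=1)
pos=1: enter STRING mode
pos=1: emit STR "ok" (now at pos=5)
pos=6: enter STRING mode
pos=6: emit STR "hi" (now at pos=10)
pos=11: emit ID 'x' (now at pos=12)
pos=13: emit PLUS '+'
pos=15: enter COMMENT mode (saw '/*')
exit COMMENT mode (now at pos=22)
pos=22: emit STAR '*'
pos=23: enter STRING mode
pos=23: emit STR "a" (now at pos=26)
DONE. 7 tokens: [ID, STR, STR, ID, PLUS, STAR, STR]

Answer: 7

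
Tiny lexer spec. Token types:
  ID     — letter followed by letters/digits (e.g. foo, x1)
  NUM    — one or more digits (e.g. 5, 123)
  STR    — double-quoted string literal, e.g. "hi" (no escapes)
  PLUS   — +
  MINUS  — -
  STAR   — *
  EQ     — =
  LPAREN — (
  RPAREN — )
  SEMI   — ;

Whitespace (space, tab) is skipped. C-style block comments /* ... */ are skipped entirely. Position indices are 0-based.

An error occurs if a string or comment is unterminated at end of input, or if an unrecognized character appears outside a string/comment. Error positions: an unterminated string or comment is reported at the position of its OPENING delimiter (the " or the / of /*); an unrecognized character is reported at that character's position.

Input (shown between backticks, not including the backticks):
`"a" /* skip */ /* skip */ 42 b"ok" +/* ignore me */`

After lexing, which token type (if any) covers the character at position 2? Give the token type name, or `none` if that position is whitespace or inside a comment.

Answer: STR

Derivation:
pos=0: enter STRING mode
pos=0: emit STR "a" (now at pos=3)
pos=4: enter COMMENT mode (saw '/*')
exit COMMENT mode (now at pos=14)
pos=15: enter COMMENT mode (saw '/*')
exit COMMENT mode (now at pos=25)
pos=26: emit NUM '42' (now at pos=28)
pos=29: emit ID 'b' (now at pos=30)
pos=30: enter STRING mode
pos=30: emit STR "ok" (now at pos=34)
pos=35: emit PLUS '+'
pos=36: enter COMMENT mode (saw '/*')
exit COMMENT mode (now at pos=51)
DONE. 5 tokens: [STR, NUM, ID, STR, PLUS]
Position 2: char is '"' -> STR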